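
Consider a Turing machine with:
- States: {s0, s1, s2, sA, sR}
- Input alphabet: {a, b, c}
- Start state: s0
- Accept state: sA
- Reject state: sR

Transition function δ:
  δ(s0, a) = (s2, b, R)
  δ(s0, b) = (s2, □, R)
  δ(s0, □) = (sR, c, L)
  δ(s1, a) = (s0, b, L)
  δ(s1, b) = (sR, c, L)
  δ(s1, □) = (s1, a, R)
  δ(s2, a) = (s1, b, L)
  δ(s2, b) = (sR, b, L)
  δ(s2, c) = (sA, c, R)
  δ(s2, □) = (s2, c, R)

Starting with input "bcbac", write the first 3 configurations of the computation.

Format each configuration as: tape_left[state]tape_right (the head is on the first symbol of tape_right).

Transitions applied:
Step 1: δ(s0, b) = (s2, □, R)
Step 2: δ(s2, c) = (sA, c, R)

The first 3 configurations are:
[s0]bcbac ⊢ □[s2]cbac ⊢ □c[sA]bac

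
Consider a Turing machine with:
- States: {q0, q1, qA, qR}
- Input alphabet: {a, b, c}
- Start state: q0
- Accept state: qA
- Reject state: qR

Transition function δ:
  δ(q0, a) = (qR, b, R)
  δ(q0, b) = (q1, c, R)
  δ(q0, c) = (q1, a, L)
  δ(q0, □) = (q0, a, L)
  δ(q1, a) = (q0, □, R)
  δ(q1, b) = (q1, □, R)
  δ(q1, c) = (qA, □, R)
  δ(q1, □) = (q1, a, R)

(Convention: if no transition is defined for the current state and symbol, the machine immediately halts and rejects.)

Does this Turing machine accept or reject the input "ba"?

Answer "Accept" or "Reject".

Execution trace:
Initial: [q0]ba
Step 1: δ(q0, b) = (q1, c, R) → c[q1]a
Step 2: δ(q1, a) = (q0, □, R) → c□[q0]□
Step 3: δ(q0, □) = (q0, a, L) → c[q0]□a
Step 4: δ(q0, □) = (q0, a, L) → [q0]caa
Step 5: δ(q0, c) = (q1, a, L) → [q1]□aaa
Step 6: δ(q1, □) = (q1, a, R) → a[q1]aaa
Step 7: δ(q1, a) = (q0, □, R) → a□[q0]aa
Step 8: δ(q0, a) = (qR, b, R) → a□b[qR]a

The machine reaches the reject state qR and halts.

Answer: Reject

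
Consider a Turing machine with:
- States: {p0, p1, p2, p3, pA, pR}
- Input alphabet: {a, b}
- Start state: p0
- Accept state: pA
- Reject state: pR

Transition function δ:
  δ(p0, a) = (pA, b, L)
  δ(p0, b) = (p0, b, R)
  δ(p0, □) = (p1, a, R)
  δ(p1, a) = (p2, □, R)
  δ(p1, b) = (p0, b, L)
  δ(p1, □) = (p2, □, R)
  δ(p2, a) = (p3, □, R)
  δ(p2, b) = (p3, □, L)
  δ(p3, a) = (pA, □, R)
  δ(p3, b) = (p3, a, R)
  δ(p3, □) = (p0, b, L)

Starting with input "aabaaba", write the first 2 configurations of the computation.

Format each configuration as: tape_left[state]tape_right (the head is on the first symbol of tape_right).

Transitions applied:
Step 1: δ(p0, a) = (pA, b, L)

The first 2 configurations are:
[p0]aabaaba ⊢ [pA]□babaaba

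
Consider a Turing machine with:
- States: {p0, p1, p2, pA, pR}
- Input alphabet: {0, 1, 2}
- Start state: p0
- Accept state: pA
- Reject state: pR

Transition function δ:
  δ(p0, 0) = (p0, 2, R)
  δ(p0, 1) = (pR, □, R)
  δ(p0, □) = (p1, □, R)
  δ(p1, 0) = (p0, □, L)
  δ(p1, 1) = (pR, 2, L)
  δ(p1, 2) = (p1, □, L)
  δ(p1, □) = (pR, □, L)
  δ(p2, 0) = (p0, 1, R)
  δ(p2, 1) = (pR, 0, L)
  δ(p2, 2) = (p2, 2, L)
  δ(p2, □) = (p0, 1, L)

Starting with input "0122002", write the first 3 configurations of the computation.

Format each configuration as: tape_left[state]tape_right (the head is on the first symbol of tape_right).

Transitions applied:
Step 1: δ(p0, 0) = (p0, 2, R)
Step 2: δ(p0, 1) = (pR, □, R)

The first 3 configurations are:
[p0]0122002 ⊢ 2[p0]122002 ⊢ 2□[pR]22002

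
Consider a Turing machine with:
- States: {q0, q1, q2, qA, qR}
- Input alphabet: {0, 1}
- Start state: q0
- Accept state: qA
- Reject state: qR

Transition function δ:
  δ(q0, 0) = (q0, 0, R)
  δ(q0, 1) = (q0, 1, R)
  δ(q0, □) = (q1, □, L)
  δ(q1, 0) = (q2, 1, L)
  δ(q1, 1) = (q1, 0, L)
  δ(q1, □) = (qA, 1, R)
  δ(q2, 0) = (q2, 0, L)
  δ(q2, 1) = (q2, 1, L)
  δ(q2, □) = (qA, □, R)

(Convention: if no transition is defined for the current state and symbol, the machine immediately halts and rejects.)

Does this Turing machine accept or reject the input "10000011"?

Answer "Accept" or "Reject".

Execution trace:
Initial: [q0]10000011
Step 1: δ(q0, 1) = (q0, 1, R) → 1[q0]0000011
Step 2: δ(q0, 0) = (q0, 0, R) → 10[q0]000011
Step 3: δ(q0, 0) = (q0, 0, R) → 100[q0]00011
Step 4: δ(q0, 0) = (q0, 0, R) → 1000[q0]0011
Step 5: δ(q0, 0) = (q0, 0, R) → 10000[q0]011
Step 6: δ(q0, 0) = (q0, 0, R) → 100000[q0]11
Step 7: δ(q0, 1) = (q0, 1, R) → 1000001[q0]1
Step 8: δ(q0, 1) = (q0, 1, R) → 10000011[q0]□
Step 9: δ(q0, □) = (q1, □, L) → 1000001[q1]1□
Step 10: δ(q1, 1) = (q1, 0, L) → 100000[q1]10□
Step 11: δ(q1, 1) = (q1, 0, L) → 10000[q1]000□
Step 12: δ(q1, 0) = (q2, 1, L) → 1000[q2]0100□
Step 13: δ(q2, 0) = (q2, 0, L) → 100[q2]00100□
Step 14: δ(q2, 0) = (q2, 0, L) → 10[q2]000100□
Step 15: δ(q2, 0) = (q2, 0, L) → 1[q2]0000100□
Step 16: δ(q2, 0) = (q2, 0, L) → [q2]10000100□
Step 17: δ(q2, 1) = (q2, 1, L) → [q2]□10000100□
Step 18: δ(q2, □) = (qA, □, R) → □[qA]10000100□

The machine reaches the accept state qA and halts.

Answer: Accept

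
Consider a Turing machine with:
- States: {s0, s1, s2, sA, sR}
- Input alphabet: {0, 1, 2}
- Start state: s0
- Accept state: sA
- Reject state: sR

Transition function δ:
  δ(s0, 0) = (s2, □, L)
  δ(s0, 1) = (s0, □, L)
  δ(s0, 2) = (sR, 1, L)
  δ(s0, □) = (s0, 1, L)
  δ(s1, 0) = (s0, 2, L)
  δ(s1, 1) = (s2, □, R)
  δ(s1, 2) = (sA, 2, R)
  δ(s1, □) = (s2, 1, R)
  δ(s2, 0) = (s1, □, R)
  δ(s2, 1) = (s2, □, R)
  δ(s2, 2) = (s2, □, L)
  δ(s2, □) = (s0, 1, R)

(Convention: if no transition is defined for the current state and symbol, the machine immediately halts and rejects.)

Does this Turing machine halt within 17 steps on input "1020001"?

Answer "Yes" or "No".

Execution trace:
Initial: [s0]1020001
Step 1: δ(s0, 1) = (s0, □, L) → [s0]□□020001
Step 2: δ(s0, □) = (s0, 1, L) → [s0]□1□020001
Step 3: δ(s0, □) = (s0, 1, L) → [s0]□11□020001
Step 4: δ(s0, □) = (s0, 1, L) → [s0]□111□020001
Step 5: δ(s0, □) = (s0, 1, L) → [s0]□1111□020001
Step 6: δ(s0, □) = (s0, 1, L) → [s0]□11111□020001
Step 7: δ(s0, □) = (s0, 1, L) → [s0]□111111□020001
Step 8: δ(s0, □) = (s0, 1, L) → [s0]□1111111□020001
Step 9: δ(s0, □) = (s0, 1, L) → [s0]□11111111□020001
Step 10: δ(s0, □) = (s0, 1, L) → [s0]□111111111□020001
Step 11: δ(s0, □) = (s0, 1, L) → [s0]□1111111111□020001
Step 12: δ(s0, □) = (s0, 1, L) → [s0]□11111111111□020001
Step 13: δ(s0, □) = (s0, 1, L) → [s0]□111111111111□020001
Step 14: δ(s0, □) = (s0, 1, L) → [s0]□1111111111111□020001
Step 15: δ(s0, □) = (s0, 1, L) → [s0]□11111111111111□020001
Step 16: δ(s0, □) = (s0, 1, L) → [s0]□111111111111111□020001
Step 17: δ(s0, □) = (s0, 1, L) → [s0]□1111111111111111□020001

The machine has not reached a halting state after 17 steps.
The machine did not halt within the 17-step bound.

Answer: No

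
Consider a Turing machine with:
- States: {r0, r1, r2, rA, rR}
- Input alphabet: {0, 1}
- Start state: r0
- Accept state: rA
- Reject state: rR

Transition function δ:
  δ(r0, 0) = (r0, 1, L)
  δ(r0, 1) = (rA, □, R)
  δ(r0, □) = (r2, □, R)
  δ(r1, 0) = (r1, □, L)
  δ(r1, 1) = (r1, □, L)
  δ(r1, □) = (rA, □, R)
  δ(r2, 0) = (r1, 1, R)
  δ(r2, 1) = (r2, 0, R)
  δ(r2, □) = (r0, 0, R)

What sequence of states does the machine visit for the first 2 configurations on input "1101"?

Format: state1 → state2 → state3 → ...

Execution trace:
Initial: [r0]1101
Step 1: δ(r0, 1) = (rA, □, R) → □[rA]101

The machine reaches the accept state rA and halts.

State sequence: r0 → rA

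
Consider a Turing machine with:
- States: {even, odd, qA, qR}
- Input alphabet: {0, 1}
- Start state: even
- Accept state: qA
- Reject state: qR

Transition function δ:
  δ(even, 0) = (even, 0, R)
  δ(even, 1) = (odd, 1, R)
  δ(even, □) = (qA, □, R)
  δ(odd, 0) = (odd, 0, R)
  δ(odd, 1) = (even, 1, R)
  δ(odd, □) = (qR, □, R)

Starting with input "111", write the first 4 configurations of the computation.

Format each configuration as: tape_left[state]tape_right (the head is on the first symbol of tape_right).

Transitions applied:
Step 1: δ(even, 1) = (odd, 1, R)
Step 2: δ(odd, 1) = (even, 1, R)
Step 3: δ(even, 1) = (odd, 1, R)

The first 4 configurations are:
[even]111 ⊢ 1[odd]11 ⊢ 11[even]1 ⊢ 111[odd]□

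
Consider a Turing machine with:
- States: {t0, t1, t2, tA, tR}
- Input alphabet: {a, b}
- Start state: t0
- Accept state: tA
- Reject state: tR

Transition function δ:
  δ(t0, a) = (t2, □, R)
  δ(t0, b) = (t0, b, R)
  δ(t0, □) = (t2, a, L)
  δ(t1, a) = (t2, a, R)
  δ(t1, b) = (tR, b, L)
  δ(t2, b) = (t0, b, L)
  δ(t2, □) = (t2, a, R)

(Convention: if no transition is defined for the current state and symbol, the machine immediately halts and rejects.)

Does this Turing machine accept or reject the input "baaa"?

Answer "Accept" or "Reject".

Execution trace:
Initial: [t0]baaa
Step 1: δ(t0, b) = (t0, b, R) → b[t0]aaa
Step 2: δ(t0, a) = (t2, □, R) → b□[t2]aa

No transition is defined for δ(t2, a). By convention the machine halts and rejects.

Answer: Reject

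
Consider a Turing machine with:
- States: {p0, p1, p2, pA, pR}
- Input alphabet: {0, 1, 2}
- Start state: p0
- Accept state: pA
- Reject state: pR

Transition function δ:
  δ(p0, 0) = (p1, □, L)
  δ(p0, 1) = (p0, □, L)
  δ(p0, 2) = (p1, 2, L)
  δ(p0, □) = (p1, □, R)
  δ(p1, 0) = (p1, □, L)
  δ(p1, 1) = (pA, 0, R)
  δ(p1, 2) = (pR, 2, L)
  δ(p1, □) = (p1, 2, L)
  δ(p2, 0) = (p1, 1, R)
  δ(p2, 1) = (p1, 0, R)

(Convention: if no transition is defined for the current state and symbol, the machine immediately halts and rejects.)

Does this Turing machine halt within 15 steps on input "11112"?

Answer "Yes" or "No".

Execution trace:
Initial: [p0]11112
Step 1: δ(p0, 1) = (p0, □, L) → [p0]□□1112
Step 2: δ(p0, □) = (p1, □, R) → □[p1]□1112
Step 3: δ(p1, □) = (p1, 2, L) → [p1]□21112
Step 4: δ(p1, □) = (p1, 2, L) → [p1]□221112
Step 5: δ(p1, □) = (p1, 2, L) → [p1]□2221112
Step 6: δ(p1, □) = (p1, 2, L) → [p1]□22221112
Step 7: δ(p1, □) = (p1, 2, L) → [p1]□222221112
Step 8: δ(p1, □) = (p1, 2, L) → [p1]□2222221112
Step 9: δ(p1, □) = (p1, 2, L) → [p1]□22222221112
Step 10: δ(p1, □) = (p1, 2, L) → [p1]□222222221112
Step 11: δ(p1, □) = (p1, 2, L) → [p1]□2222222221112
Step 12: δ(p1, □) = (p1, 2, L) → [p1]□22222222221112
Step 13: δ(p1, □) = (p1, 2, L) → [p1]□222222222221112
Step 14: δ(p1, □) = (p1, 2, L) → [p1]□2222222222221112
Step 15: δ(p1, □) = (p1, 2, L) → [p1]□22222222222221112

The machine has not reached a halting state after 15 steps.
The machine did not halt within the 15-step bound.

Answer: No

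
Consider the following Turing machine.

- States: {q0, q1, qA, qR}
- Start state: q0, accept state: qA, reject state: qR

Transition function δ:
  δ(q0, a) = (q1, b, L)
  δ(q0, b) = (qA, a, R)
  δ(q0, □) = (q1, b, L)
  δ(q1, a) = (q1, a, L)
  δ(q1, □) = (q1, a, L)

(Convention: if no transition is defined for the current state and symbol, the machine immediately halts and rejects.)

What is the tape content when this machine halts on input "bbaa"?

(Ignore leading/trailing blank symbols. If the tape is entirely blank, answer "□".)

Execution trace:
Initial: [q0]bbaa
Step 1: δ(q0, b) = (qA, a, R) → a[qA]baa

The machine reaches the accept state qA and halts.

Final tape (ignoring leading/trailing blanks): abaa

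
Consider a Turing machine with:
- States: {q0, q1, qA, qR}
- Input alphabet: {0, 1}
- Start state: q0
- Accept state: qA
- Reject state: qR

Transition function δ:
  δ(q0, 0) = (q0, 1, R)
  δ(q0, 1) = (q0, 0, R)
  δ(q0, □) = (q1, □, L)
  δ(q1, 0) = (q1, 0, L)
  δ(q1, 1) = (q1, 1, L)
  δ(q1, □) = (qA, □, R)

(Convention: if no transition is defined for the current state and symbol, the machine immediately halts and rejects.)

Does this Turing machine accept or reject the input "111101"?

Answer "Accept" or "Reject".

Execution trace:
Initial: [q0]111101
Step 1: δ(q0, 1) = (q0, 0, R) → 0[q0]11101
Step 2: δ(q0, 1) = (q0, 0, R) → 00[q0]1101
Step 3: δ(q0, 1) = (q0, 0, R) → 000[q0]101
Step 4: δ(q0, 1) = (q0, 0, R) → 0000[q0]01
Step 5: δ(q0, 0) = (q0, 1, R) → 00001[q0]1
Step 6: δ(q0, 1) = (q0, 0, R) → 000010[q0]□
Step 7: δ(q0, □) = (q1, □, L) → 00001[q1]0□
Step 8: δ(q1, 0) = (q1, 0, L) → 0000[q1]10□
Step 9: δ(q1, 1) = (q1, 1, L) → 000[q1]010□
Step 10: δ(q1, 0) = (q1, 0, L) → 00[q1]0010□
Step 11: δ(q1, 0) = (q1, 0, L) → 0[q1]00010□
Step 12: δ(q1, 0) = (q1, 0, L) → [q1]000010□
Step 13: δ(q1, 0) = (q1, 0, L) → [q1]□000010□
Step 14: δ(q1, □) = (qA, □, R) → □[qA]000010□

The machine reaches the accept state qA and halts.

Answer: Accept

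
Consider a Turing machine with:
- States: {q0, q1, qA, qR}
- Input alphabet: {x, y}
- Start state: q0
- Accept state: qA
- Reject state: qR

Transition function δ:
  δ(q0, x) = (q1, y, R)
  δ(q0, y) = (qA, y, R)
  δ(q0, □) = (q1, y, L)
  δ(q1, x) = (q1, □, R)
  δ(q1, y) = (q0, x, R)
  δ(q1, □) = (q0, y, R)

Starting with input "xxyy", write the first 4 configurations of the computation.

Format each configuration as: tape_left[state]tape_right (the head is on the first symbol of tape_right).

Transitions applied:
Step 1: δ(q0, x) = (q1, y, R)
Step 2: δ(q1, x) = (q1, □, R)
Step 3: δ(q1, y) = (q0, x, R)

The first 4 configurations are:
[q0]xxyy ⊢ y[q1]xyy ⊢ y□[q1]yy ⊢ y□x[q0]y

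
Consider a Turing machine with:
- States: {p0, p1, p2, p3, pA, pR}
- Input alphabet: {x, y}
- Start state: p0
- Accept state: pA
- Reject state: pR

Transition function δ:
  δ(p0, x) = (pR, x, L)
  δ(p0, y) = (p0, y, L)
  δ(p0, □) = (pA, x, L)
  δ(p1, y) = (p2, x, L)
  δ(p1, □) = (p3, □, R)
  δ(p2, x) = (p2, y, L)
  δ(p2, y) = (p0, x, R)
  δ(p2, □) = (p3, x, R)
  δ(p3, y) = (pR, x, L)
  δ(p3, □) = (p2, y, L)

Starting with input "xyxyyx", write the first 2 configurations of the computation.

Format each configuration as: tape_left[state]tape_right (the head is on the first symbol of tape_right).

Transitions applied:
Step 1: δ(p0, x) = (pR, x, L)

The first 2 configurations are:
[p0]xyxyyx ⊢ [pR]□xyxyyx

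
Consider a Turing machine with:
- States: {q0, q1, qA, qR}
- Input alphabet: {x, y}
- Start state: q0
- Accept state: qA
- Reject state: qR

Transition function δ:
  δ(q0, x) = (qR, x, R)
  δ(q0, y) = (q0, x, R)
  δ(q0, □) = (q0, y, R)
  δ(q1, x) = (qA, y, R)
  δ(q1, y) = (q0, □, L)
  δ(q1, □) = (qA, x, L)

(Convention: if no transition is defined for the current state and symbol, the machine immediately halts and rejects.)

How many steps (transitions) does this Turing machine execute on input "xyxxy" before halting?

Execution trace:
Initial: [q0]xyxxy
Step 1: δ(q0, x) = (qR, x, R) → x[qR]yxxy

The machine reaches the reject state qR and halts.

The machine executed 1 step before halting.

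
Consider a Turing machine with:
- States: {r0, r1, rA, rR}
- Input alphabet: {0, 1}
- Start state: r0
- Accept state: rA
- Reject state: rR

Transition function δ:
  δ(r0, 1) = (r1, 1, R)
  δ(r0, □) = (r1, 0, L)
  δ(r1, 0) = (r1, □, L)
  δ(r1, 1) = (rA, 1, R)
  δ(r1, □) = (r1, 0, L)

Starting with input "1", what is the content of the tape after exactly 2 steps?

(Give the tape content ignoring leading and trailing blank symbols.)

Execution trace:
Initial: [r0]1
Step 1: δ(r0, 1) = (r1, 1, R) → 1[r1]□
Step 2: δ(r1, □) = (r1, 0, L) → [r1]10

After 2 steps, the tape (ignoring leading/trailing blanks) is: 10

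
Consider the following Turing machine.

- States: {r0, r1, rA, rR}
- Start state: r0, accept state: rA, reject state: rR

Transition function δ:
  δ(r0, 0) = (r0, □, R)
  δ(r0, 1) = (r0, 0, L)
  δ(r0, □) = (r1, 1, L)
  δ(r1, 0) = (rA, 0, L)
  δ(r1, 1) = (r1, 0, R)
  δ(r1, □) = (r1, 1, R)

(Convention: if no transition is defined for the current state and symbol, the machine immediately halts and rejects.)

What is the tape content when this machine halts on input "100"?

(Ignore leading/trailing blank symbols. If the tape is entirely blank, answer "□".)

Execution trace:
Initial: [r0]100
Step 1: δ(r0, 1) = (r0, 0, L) → [r0]□000
Step 2: δ(r0, □) = (r1, 1, L) → [r1]□1000
Step 3: δ(r1, □) = (r1, 1, R) → 1[r1]1000
Step 4: δ(r1, 1) = (r1, 0, R) → 10[r1]000
Step 5: δ(r1, 0) = (rA, 0, L) → 1[rA]0000

The machine reaches the accept state rA and halts.

Final tape (ignoring leading/trailing blanks): 10000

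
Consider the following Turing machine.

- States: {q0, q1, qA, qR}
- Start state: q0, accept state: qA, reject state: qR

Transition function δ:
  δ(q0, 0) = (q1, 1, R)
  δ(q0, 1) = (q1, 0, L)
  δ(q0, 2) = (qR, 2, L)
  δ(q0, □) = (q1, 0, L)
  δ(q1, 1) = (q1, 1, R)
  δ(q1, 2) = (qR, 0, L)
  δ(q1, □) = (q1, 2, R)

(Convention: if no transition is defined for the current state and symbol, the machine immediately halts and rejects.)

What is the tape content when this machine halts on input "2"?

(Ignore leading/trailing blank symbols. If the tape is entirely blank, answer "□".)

Execution trace:
Initial: [q0]2
Step 1: δ(q0, 2) = (qR, 2, L) → [qR]□2

The machine reaches the reject state qR and halts.

Final tape (ignoring leading/trailing blanks): 2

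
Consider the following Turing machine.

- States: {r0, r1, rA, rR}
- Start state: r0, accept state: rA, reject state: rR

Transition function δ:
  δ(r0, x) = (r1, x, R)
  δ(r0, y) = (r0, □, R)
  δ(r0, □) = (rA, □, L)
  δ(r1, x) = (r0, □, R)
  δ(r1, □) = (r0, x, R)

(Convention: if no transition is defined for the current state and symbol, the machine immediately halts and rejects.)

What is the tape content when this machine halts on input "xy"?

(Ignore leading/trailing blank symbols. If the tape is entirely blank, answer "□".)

Execution trace:
Initial: [r0]xy
Step 1: δ(r0, x) = (r1, x, R) → x[r1]y

No transition is defined for δ(r1, y). By convention the machine halts and rejects.

Final tape (ignoring leading/trailing blanks): xy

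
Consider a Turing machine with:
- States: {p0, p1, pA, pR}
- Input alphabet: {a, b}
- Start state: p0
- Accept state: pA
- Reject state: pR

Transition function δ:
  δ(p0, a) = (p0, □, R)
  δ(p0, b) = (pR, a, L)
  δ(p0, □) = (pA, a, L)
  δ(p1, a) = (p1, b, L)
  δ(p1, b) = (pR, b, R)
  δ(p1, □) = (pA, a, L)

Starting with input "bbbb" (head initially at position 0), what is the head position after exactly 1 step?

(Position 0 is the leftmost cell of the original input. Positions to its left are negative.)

Execution trace (head position shown):
Step 0: [p0]bbbb  (head at position 0)
Step 1: move left → [pR]□abbb  (head at position -1)

After 1 step, the head is at position -1.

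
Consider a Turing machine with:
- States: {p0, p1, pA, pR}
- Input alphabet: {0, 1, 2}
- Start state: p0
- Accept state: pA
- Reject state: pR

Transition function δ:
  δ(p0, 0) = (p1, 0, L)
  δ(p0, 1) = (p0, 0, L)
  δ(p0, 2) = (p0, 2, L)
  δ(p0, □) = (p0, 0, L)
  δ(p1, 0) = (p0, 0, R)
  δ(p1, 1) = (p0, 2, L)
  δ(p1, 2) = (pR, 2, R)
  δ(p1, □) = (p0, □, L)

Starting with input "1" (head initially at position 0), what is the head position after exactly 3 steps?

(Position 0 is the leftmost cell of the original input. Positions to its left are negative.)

Execution trace (head position shown):
Step 0: [p0]1  (head at position 0)
Step 1: move left → [p0]□0  (head at position -1)
Step 2: move left → [p0]□00  (head at position -2)
Step 3: move left → [p0]□000  (head at position -3)

After 3 steps, the head is at position -3.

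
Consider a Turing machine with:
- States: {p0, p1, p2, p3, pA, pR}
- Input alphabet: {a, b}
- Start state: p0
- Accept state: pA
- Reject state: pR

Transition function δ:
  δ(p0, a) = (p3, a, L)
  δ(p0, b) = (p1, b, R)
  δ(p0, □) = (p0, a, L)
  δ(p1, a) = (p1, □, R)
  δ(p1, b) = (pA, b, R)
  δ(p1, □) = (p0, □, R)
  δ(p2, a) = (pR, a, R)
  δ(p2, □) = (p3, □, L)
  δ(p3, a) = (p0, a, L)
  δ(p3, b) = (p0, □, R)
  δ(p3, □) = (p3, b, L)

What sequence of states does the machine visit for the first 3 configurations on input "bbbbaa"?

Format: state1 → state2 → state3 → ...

Execution trace:
Initial: [p0]bbbbaa
Step 1: δ(p0, b) = (p1, b, R) → b[p1]bbbaa
Step 2: δ(p1, b) = (pA, b, R) → bb[pA]bbaa

The machine reaches the accept state pA and halts.

State sequence: p0 → p1 → pA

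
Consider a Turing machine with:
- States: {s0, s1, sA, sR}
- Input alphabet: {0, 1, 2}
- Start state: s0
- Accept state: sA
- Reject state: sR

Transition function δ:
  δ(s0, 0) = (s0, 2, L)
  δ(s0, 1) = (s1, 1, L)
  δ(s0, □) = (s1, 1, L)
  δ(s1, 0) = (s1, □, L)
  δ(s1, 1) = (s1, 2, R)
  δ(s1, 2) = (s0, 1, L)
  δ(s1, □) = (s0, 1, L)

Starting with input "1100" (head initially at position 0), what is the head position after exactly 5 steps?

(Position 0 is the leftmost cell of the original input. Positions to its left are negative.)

Execution trace (head position shown):
Step 0: [s0]1100  (head at position 0)
Step 1: move left → [s1]□1100  (head at position -1)
Step 2: move left → [s0]□11100  (head at position -2)
Step 3: move left → [s1]□111100  (head at position -3)
Step 4: move left → [s0]□1111100  (head at position -4)
Step 5: move left → [s1]□11111100  (head at position -5)

After 5 steps, the head is at position -5.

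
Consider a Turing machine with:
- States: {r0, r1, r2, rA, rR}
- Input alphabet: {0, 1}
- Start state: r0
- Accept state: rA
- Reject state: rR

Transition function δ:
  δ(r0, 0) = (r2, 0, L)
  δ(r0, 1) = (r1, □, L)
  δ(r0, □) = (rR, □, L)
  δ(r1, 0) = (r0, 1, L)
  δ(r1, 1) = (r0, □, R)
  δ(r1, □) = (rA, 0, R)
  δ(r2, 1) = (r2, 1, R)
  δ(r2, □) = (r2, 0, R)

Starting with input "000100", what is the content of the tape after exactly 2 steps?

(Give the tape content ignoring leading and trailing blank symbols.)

Execution trace:
Initial: [r0]000100
Step 1: δ(r0, 0) = (r2, 0, L) → [r2]□000100
Step 2: δ(r2, □) = (r2, 0, R) → 0[r2]000100

No transition is defined for δ(r2, 0). By convention the machine halts and rejects.

After 2 steps, the tape (ignoring leading/trailing blanks) is: 0000100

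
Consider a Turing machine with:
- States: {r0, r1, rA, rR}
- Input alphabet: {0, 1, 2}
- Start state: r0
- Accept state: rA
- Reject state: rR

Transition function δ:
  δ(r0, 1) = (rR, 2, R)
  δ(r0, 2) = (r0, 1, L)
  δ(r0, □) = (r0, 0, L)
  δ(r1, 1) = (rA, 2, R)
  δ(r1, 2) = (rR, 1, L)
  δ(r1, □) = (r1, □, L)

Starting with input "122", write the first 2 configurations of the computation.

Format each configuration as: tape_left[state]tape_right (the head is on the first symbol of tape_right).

Transitions applied:
Step 1: δ(r0, 1) = (rR, 2, R)

The first 2 configurations are:
[r0]122 ⊢ 2[rR]22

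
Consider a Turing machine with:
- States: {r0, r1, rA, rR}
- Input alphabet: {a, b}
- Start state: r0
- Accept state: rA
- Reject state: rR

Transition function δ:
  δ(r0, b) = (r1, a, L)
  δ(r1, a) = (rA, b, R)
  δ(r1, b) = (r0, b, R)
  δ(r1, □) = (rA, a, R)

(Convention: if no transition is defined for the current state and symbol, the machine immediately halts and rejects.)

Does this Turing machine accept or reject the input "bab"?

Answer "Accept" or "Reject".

Execution trace:
Initial: [r0]bab
Step 1: δ(r0, b) = (r1, a, L) → [r1]□aab
Step 2: δ(r1, □) = (rA, a, R) → a[rA]aab

The machine reaches the accept state rA and halts.

Answer: Accept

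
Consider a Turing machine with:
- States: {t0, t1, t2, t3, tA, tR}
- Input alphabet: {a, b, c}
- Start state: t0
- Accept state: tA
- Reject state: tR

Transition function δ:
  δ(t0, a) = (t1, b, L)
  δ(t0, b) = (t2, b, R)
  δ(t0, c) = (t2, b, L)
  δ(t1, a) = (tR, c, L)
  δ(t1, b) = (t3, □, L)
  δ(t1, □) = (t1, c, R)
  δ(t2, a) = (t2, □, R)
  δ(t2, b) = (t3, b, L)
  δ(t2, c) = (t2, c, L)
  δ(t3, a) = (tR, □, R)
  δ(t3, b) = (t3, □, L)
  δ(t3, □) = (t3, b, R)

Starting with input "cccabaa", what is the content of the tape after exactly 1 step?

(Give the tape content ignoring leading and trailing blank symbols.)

Execution trace:
Initial: [t0]cccabaa
Step 1: δ(t0, c) = (t2, b, L) → [t2]□bccabaa

No transition is defined for δ(t2, □). By convention the machine halts and rejects.

After 1 step, the tape (ignoring leading/trailing blanks) is: bccabaa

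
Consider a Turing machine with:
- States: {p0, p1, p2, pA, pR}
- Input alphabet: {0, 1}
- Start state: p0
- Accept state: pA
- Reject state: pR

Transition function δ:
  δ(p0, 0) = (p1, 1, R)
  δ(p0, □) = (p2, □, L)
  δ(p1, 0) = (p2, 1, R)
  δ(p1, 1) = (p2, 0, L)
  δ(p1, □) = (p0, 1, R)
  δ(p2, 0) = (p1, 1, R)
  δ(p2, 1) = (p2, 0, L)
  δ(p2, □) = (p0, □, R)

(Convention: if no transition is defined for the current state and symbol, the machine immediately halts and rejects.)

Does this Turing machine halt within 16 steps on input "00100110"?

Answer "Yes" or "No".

Execution trace:
Initial: [p0]00100110
Step 1: δ(p0, 0) = (p1, 1, R) → 1[p1]0100110
Step 2: δ(p1, 0) = (p2, 1, R) → 11[p2]100110
Step 3: δ(p2, 1) = (p2, 0, L) → 1[p2]1000110
Step 4: δ(p2, 1) = (p2, 0, L) → [p2]10000110
Step 5: δ(p2, 1) = (p2, 0, L) → [p2]□00000110
Step 6: δ(p2, □) = (p0, □, R) → □[p0]00000110
Step 7: δ(p0, 0) = (p1, 1, R) → □1[p1]0000110
Step 8: δ(p1, 0) = (p2, 1, R) → □11[p2]000110
Step 9: δ(p2, 0) = (p1, 1, R) → □111[p1]00110
Step 10: δ(p1, 0) = (p2, 1, R) → □1111[p2]0110
Step 11: δ(p2, 0) = (p1, 1, R) → □11111[p1]110
Step 12: δ(p1, 1) = (p2, 0, L) → □1111[p2]1010
Step 13: δ(p2, 1) = (p2, 0, L) → □111[p2]10010
Step 14: δ(p2, 1) = (p2, 0, L) → □11[p2]100010
Step 15: δ(p2, 1) = (p2, 0, L) → □1[p2]1000010
Step 16: δ(p2, 1) = (p2, 0, L) → □[p2]10000010

The machine has not reached a halting state after 16 steps.
The machine did not halt within the 16-step bound.

Answer: No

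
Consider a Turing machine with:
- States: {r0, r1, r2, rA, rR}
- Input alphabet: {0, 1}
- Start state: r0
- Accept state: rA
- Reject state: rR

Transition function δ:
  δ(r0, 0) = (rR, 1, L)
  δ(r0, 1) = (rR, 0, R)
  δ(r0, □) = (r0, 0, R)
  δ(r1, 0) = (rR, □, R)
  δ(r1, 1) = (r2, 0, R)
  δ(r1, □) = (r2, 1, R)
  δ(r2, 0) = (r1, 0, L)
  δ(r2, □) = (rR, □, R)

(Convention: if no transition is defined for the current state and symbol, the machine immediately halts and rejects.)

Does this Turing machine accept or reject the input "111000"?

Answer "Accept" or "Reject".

Execution trace:
Initial: [r0]111000
Step 1: δ(r0, 1) = (rR, 0, R) → 0[rR]11000

The machine reaches the reject state rR and halts.

Answer: Reject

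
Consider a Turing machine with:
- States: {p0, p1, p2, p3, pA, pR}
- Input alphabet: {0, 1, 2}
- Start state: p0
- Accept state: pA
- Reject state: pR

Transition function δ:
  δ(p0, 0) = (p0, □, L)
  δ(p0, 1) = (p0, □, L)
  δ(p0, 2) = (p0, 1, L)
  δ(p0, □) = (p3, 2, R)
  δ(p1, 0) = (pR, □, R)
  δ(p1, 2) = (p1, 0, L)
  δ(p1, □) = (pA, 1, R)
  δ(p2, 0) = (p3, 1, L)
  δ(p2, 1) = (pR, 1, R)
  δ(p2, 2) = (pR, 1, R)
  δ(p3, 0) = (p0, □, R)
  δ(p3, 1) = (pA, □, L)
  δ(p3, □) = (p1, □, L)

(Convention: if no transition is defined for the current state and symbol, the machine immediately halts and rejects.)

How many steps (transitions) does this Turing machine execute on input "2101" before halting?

Execution trace:
Initial: [p0]2101
Step 1: δ(p0, 2) = (p0, 1, L) → [p0]□1101
Step 2: δ(p0, □) = (p3, 2, R) → 2[p3]1101
Step 3: δ(p3, 1) = (pA, □, L) → [pA]2□101

The machine reaches the accept state pA and halts.

The machine executed 3 steps before halting.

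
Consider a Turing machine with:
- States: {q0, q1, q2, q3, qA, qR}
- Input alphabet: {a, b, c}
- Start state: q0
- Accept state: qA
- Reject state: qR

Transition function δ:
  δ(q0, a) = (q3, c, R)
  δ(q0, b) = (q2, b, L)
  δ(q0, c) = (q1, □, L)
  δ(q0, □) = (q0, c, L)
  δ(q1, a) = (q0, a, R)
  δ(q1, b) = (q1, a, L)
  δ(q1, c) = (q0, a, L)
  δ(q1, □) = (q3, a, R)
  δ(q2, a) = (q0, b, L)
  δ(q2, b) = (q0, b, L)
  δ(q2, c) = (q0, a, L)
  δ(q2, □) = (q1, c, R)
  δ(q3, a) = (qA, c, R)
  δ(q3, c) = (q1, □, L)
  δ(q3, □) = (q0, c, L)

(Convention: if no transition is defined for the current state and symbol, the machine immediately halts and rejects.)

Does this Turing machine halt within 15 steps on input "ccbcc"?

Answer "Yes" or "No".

Execution trace:
Initial: [q0]ccbcc
Step 1: δ(q0, c) = (q1, □, L) → [q1]□□cbcc
Step 2: δ(q1, □) = (q3, a, R) → a[q3]□cbcc
Step 3: δ(q3, □) = (q0, c, L) → [q0]accbcc
Step 4: δ(q0, a) = (q3, c, R) → c[q3]ccbcc
Step 5: δ(q3, c) = (q1, □, L) → [q1]c□cbcc
Step 6: δ(q1, c) = (q0, a, L) → [q0]□a□cbcc
Step 7: δ(q0, □) = (q0, c, L) → [q0]□ca□cbcc
Step 8: δ(q0, □) = (q0, c, L) → [q0]□cca□cbcc
Step 9: δ(q0, □) = (q0, c, L) → [q0]□ccca□cbcc
Step 10: δ(q0, □) = (q0, c, L) → [q0]□cccca□cbcc
Step 11: δ(q0, □) = (q0, c, L) → [q0]□ccccca□cbcc
Step 12: δ(q0, □) = (q0, c, L) → [q0]□cccccca□cbcc
Step 13: δ(q0, □) = (q0, c, L) → [q0]□ccccccca□cbcc
Step 14: δ(q0, □) = (q0, c, L) → [q0]□cccccccca□cbcc
Step 15: δ(q0, □) = (q0, c, L) → [q0]□ccccccccca□cbcc

The machine has not reached a halting state after 15 steps.
The machine did not halt within the 15-step bound.

Answer: No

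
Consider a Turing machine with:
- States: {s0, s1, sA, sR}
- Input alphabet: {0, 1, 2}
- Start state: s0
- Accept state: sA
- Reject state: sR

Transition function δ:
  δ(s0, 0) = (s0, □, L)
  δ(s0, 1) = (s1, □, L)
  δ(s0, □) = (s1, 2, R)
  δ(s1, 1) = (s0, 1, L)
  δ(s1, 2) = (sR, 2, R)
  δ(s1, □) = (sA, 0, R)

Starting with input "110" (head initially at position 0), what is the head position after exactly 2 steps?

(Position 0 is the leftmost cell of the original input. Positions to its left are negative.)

Execution trace (head position shown):
Step 0: [s0]110  (head at position 0)
Step 1: move left → [s1]□□10  (head at position -1)
Step 2: move right → 0[sA]□10  (head at position 0)

After 2 steps, the head is at position 0.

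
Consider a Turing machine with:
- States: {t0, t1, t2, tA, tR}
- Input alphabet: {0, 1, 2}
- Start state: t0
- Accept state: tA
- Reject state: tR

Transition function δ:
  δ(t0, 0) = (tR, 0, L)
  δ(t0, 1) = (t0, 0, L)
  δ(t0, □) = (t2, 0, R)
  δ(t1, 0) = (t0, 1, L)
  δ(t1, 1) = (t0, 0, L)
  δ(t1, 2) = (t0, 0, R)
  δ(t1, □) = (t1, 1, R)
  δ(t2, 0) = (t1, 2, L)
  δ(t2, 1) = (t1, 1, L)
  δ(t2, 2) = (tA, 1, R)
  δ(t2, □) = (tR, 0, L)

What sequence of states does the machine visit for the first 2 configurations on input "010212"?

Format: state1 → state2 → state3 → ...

Execution trace:
Initial: [t0]010212
Step 1: δ(t0, 0) = (tR, 0, L) → [tR]□010212

The machine reaches the reject state tR and halts.

State sequence: t0 → tR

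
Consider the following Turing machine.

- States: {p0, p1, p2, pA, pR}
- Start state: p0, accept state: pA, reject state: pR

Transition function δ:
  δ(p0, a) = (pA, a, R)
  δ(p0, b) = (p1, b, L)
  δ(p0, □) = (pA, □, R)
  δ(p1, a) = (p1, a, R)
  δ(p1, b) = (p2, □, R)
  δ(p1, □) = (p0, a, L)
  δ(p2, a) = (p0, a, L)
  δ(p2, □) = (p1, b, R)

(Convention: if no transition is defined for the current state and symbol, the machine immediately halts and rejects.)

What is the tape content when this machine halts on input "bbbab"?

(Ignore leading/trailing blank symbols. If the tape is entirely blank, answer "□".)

Execution trace:
Initial: [p0]bbbab
Step 1: δ(p0, b) = (p1, b, L) → [p1]□bbbab
Step 2: δ(p1, □) = (p0, a, L) → [p0]□abbbab
Step 3: δ(p0, □) = (pA, □, R) → □[pA]abbbab

The machine reaches the accept state pA and halts.

Final tape (ignoring leading/trailing blanks): abbbab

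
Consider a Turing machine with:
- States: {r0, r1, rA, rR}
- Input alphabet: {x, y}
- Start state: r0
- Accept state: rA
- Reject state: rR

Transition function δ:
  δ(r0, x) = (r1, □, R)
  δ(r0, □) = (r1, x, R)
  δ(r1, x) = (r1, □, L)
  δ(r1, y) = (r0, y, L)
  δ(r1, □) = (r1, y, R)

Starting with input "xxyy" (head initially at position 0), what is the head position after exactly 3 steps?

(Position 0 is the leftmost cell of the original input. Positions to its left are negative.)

Execution trace (head position shown):
Step 0: [r0]xxyy  (head at position 0)
Step 1: move right → □[r1]xyy  (head at position 1)
Step 2: move left → [r1]□□yy  (head at position 0)
Step 3: move right → y[r1]□yy  (head at position 1)

After 3 steps, the head is at position 1.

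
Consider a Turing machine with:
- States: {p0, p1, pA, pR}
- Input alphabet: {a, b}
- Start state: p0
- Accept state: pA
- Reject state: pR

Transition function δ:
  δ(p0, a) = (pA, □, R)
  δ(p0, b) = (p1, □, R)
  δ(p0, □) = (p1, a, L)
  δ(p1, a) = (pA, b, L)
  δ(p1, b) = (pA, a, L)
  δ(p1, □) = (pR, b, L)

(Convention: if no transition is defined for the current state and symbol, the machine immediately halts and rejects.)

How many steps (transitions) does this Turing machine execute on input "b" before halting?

Execution trace:
Initial: [p0]b
Step 1: δ(p0, b) = (p1, □, R) → □[p1]□
Step 2: δ(p1, □) = (pR, b, L) → [pR]□b

The machine reaches the reject state pR and halts.

The machine executed 2 steps before halting.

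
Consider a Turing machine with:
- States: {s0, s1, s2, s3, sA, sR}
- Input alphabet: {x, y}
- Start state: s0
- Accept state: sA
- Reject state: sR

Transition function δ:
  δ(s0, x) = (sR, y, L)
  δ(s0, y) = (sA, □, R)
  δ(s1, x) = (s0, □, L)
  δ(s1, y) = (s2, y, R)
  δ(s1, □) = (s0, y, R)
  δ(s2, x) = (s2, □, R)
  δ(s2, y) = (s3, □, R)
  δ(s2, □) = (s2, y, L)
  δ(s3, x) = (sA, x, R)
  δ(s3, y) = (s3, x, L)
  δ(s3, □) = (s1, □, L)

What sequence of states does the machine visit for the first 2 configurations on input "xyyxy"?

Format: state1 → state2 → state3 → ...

Execution trace:
Initial: [s0]xyyxy
Step 1: δ(s0, x) = (sR, y, L) → [sR]□yyyxy

The machine reaches the reject state sR and halts.

State sequence: s0 → sR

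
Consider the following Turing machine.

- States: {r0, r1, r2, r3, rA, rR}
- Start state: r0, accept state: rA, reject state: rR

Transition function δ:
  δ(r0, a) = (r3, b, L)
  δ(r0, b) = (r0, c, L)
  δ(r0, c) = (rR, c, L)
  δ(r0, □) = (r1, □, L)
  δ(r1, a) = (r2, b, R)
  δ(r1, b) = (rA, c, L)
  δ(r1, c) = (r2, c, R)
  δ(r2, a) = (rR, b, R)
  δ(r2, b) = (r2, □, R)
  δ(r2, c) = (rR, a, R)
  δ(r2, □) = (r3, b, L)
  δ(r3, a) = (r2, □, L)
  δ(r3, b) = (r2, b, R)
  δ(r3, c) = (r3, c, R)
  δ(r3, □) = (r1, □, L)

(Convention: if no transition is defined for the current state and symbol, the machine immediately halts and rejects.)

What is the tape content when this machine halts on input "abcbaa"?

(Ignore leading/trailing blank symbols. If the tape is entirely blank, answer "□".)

Execution trace:
Initial: [r0]abcbaa
Step 1: δ(r0, a) = (r3, b, L) → [r3]□bbcbaa
Step 2: δ(r3, □) = (r1, □, L) → [r1]□□bbcbaa

No transition is defined for δ(r1, □). By convention the machine halts and rejects.

Final tape (ignoring leading/trailing blanks): bbcbaa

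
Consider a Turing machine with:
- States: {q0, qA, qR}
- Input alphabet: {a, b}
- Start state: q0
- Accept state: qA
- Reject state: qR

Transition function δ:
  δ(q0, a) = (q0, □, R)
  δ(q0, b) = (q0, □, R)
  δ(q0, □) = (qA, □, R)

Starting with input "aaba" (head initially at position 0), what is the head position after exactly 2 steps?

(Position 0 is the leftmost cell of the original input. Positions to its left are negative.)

Execution trace (head position shown):
Step 0: [q0]aaba  (head at position 0)
Step 1: move right → □[q0]aba  (head at position 1)
Step 2: move right → □□[q0]ba  (head at position 2)

After 2 steps, the head is at position 2.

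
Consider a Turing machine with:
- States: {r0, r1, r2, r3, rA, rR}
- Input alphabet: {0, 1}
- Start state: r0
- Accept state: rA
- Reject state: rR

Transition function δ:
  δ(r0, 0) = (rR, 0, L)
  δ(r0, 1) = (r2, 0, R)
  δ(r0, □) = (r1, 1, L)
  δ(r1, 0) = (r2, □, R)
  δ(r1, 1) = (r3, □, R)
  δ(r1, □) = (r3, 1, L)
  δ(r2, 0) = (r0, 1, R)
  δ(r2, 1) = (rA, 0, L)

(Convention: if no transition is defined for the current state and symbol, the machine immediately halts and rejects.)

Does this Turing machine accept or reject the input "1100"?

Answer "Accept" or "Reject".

Execution trace:
Initial: [r0]1100
Step 1: δ(r0, 1) = (r2, 0, R) → 0[r2]100
Step 2: δ(r2, 1) = (rA, 0, L) → [rA]0000

The machine reaches the accept state rA and halts.

Answer: Accept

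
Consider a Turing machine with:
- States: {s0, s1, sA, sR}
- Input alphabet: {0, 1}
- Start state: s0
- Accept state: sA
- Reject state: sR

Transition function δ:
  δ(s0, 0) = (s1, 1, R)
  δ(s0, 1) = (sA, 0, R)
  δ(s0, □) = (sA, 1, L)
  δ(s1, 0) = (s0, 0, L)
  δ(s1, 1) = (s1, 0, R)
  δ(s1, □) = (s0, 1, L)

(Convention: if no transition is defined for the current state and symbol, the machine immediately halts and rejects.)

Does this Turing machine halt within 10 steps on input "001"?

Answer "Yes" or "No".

Execution trace:
Initial: [s0]001
Step 1: δ(s0, 0) = (s1, 1, R) → 1[s1]01
Step 2: δ(s1, 0) = (s0, 0, L) → [s0]101
Step 3: δ(s0, 1) = (sA, 0, R) → 0[sA]01

The machine reaches the accept state sA and halts.
The machine halted after 3 steps (within the 10-step bound).

Answer: Yes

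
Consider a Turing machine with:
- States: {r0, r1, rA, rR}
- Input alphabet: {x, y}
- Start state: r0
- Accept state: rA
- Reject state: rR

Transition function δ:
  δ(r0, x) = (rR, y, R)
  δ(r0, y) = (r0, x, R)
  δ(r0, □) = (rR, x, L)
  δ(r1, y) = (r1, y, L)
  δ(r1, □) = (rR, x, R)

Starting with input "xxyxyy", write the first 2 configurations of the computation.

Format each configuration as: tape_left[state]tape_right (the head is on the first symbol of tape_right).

Transitions applied:
Step 1: δ(r0, x) = (rR, y, R)

The first 2 configurations are:
[r0]xxyxyy ⊢ y[rR]xyxyy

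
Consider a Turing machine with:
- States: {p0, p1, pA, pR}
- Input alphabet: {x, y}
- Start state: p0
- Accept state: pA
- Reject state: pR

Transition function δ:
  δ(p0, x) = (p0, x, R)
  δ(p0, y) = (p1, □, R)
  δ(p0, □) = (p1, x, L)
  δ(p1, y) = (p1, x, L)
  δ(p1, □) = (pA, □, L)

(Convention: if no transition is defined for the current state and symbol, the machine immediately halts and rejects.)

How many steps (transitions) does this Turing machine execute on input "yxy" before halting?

Execution trace:
Initial: [p0]yxy
Step 1: δ(p0, y) = (p1, □, R) → □[p1]xy

No transition is defined for δ(p1, x). By convention the machine halts and rejects.

The machine executed 1 step before halting.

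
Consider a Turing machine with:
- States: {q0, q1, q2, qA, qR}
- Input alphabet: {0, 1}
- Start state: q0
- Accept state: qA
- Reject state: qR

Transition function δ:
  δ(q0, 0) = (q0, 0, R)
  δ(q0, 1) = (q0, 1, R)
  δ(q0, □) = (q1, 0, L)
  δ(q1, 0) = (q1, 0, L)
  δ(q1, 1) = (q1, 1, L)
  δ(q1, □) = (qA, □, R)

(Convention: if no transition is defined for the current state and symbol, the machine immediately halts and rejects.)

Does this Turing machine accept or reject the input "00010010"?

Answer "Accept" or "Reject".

Execution trace:
Initial: [q0]00010010
Step 1: δ(q0, 0) = (q0, 0, R) → 0[q0]0010010
Step 2: δ(q0, 0) = (q0, 0, R) → 00[q0]010010
Step 3: δ(q0, 0) = (q0, 0, R) → 000[q0]10010
Step 4: δ(q0, 1) = (q0, 1, R) → 0001[q0]0010
Step 5: δ(q0, 0) = (q0, 0, R) → 00010[q0]010
Step 6: δ(q0, 0) = (q0, 0, R) → 000100[q0]10
Step 7: δ(q0, 1) = (q0, 1, R) → 0001001[q0]0
Step 8: δ(q0, 0) = (q0, 0, R) → 00010010[q0]□
Step 9: δ(q0, □) = (q1, 0, L) → 0001001[q1]00
Step 10: δ(q1, 0) = (q1, 0, L) → 000100[q1]100
Step 11: δ(q1, 1) = (q1, 1, L) → 00010[q1]0100
Step 12: δ(q1, 0) = (q1, 0, L) → 0001[q1]00100
Step 13: δ(q1, 0) = (q1, 0, L) → 000[q1]100100
Step 14: δ(q1, 1) = (q1, 1, L) → 00[q1]0100100
Step 15: δ(q1, 0) = (q1, 0, L) → 0[q1]00100100
Step 16: δ(q1, 0) = (q1, 0, L) → [q1]000100100
Step 17: δ(q1, 0) = (q1, 0, L) → [q1]□000100100
Step 18: δ(q1, □) = (qA, □, R) → □[qA]000100100

The machine reaches the accept state qA and halts.

Answer: Accept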